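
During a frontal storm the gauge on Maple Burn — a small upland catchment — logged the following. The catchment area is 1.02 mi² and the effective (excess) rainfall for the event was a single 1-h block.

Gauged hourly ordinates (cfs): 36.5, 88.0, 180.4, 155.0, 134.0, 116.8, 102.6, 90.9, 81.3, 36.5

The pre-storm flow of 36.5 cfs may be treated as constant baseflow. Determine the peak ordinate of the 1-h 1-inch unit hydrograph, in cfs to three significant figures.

Direct runoff: 0.0, 51.5, 143.9, 118.5, 97.5, 80.3, 66.1, 54.4, 44.8, 0.0 cfs; ΣQ_DR = 657.0 cfs, peak = 143.9 cfs.
Runoff depth d = ΣQ_DR·Δt / A = 657.0 × 3600 / (1.02 mi²) = 0.9981 in.
The 1-inch UH is the DRH scaled by (1 in)/d, so U_p = 143.9 × 1/0.9981 = 144 cfs.

U_p ≈ 144 cfs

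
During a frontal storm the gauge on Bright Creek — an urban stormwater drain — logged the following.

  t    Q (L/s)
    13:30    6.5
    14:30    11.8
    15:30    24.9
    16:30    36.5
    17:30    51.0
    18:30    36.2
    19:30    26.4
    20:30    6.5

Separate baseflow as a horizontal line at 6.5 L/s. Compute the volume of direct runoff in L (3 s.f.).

V ≈ 5.32 × 10^5 L

Direct-runoff ordinates (Q − Q_b): 0.0, 5.3, 18.4, 30.0, 44.5, 29.7, 19.9, 0.0 L/s.
ΣQ_DR = 147.8 L/s.
With Δt = 1 h = 3600 s, V = ΣQ_DR · Δt = 147.8 × 3600 = 5.32 × 10^5 L.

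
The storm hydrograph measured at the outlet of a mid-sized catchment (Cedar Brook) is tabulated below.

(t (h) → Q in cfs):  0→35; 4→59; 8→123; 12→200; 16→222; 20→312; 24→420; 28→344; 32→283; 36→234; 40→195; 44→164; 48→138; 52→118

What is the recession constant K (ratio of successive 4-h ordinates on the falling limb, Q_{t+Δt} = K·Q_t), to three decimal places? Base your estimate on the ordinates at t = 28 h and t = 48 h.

K ≈ 0.833

Using the recession-limb readings at t = 28 h and t = 48 h: Q falls from 344 to 138 cfs over 5 intervals.
K = (Q₂/Q₁)^(1/5) = (138/344)^(1/5) = 0.833.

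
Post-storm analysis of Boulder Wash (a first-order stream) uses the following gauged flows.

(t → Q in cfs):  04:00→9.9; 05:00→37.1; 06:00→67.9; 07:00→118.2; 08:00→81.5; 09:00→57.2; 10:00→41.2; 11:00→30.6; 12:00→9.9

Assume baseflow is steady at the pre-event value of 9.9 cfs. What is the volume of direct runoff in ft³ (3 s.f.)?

Direct-runoff ordinates (Q − Q_b): 0.0, 27.2, 58.0, 108.3, 71.6, 47.3, 31.3, 20.7, 0.0 cfs.
ΣQ_DR = 364.4 cfs.
With Δt = 1 h = 3600 s, V = ΣQ_DR · Δt = 364.4 × 3600 = 1.31 × 10^6 ft³.

V ≈ 1.31 × 10^6 ft³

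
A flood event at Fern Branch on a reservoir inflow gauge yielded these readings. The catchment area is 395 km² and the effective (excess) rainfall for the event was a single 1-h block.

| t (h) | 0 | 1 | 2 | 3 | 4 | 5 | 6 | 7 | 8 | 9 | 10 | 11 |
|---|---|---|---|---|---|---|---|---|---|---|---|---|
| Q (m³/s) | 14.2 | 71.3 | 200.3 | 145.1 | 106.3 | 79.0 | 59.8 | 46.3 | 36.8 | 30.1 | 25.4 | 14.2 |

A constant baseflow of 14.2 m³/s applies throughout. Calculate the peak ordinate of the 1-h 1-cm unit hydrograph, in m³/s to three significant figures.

Direct runoff: 0.0, 57.1, 186.1, 130.9, 92.1, 64.8, 45.6, 32.1, 22.6, 15.9, 11.2, 0.0 m³/s; ΣQ_DR = 658.4 m³/s, peak = 186.1 m³/s.
Runoff depth d = ΣQ_DR·Δt / A = 658.4 × 3600 / (395 km²) = 6.001 mm.
The 1-cm UH is the DRH scaled by (10 mm)/d, so U_p = 186.1 × 10/6.001 = 310 m³/s.

U_p ≈ 310 m³/s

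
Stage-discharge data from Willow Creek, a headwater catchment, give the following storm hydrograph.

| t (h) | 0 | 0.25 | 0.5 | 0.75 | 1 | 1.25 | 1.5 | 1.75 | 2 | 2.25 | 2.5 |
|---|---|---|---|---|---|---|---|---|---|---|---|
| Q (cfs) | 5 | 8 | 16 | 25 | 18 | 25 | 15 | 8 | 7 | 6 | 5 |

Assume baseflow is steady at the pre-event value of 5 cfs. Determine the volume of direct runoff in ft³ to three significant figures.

Direct-runoff ordinates (Q − Q_b): 0.0, 3.0, 11.0, 20.0, 13.0, 20.0, 10.0, 3.0, 2.0, 1.0, 0.0 cfs.
ΣQ_DR = 83.00 cfs.
With Δt = 0.25 h = 900 s, V = ΣQ_DR · Δt = 83.00 × 900 = 74700 ft³.

V ≈ 74700 ft³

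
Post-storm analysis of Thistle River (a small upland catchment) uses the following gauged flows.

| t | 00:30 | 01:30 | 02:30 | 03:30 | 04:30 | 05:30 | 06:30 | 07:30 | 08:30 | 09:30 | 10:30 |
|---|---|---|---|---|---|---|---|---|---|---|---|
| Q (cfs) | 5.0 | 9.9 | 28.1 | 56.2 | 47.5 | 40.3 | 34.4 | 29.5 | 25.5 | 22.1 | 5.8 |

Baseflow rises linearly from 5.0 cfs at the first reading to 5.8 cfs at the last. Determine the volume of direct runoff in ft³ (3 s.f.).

V ≈ 8.82 × 10^5 ft³

Direct-runoff ordinates (Q − Q_b): 0.00, 4.82, 22.94, 50.96, 42.18, 34.90, 28.92, 23.94, 19.86, 16.38, 0.00 cfs.
ΣQ_DR = 244.9 cfs.
With Δt = 1 h = 3600 s, V = ΣQ_DR · Δt = 244.9 × 3600 = 8.82 × 10^5 ft³.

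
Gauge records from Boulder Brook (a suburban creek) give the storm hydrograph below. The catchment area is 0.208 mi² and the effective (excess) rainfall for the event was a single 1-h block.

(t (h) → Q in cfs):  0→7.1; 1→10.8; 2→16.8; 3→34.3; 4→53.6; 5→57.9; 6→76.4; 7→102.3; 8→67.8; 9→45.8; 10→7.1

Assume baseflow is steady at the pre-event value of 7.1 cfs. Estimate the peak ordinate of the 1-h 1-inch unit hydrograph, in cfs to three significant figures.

Direct runoff: 0.0, 3.7, 9.7, 27.2, 46.5, 50.8, 69.3, 95.2, 60.7, 38.7, 0.0 cfs; ΣQ_DR = 401.8 cfs, peak = 95.2 cfs.
Runoff depth d = ΣQ_DR·Δt / A = 401.8 × 3600 / (0.208 mi²) = 2.993 in.
The 1-inch UH is the DRH scaled by (1 in)/d, so U_p = 95.2 × 1/2.993 = 31.8 cfs.

U_p ≈ 31.8 cfs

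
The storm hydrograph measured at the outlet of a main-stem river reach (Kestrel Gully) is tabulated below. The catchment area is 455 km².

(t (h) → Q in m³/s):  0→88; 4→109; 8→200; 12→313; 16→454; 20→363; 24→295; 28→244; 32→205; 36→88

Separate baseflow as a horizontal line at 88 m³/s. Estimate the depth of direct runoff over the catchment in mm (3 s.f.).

Direct runoff: 0.0, 21.0, 112.0, 225.0, 366.0, 275.0, 207.0, 156.0, 117.0, 0.0 m³/s; ΣQ_DR = 1479 m³/s.
V = ΣQ_DR · Δt = 1479 × 14400 s = 2.130 × 10^7 m³.
Over A = 455 km², depth = V / A = 46.8 mm.

d ≈ 46.8 mm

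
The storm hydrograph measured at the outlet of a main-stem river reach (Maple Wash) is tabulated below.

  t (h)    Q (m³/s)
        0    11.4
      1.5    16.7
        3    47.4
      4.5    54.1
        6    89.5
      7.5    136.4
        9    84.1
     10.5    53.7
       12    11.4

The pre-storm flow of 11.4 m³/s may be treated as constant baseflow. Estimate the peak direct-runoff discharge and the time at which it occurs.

Q_p = 125.0 m³/s at t = 7.5 h

Subtracting baseflow gives direct-runoff ordinates: 0.0, 5.3, 36.0, 42.7, 78.1, 125.0, 72.7, 42.3, 0.0 m³/s.
The maximum is 125.0 m³/s, occurring at the reading for t = 7.5 h.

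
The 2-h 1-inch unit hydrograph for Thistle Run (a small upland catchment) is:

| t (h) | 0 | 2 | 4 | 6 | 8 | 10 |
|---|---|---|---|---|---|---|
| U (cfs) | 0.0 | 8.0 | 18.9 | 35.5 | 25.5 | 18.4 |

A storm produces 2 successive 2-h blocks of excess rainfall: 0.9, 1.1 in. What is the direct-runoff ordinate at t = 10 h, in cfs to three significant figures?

By discrete convolution, Q_j = Σ (P_i / 1 in) · U_{j−i}.
At t = 10 h (j=5): Q = (0.9/1)·18.4 + (1.1/1)·25.5 = 44.6 cfs.

Q ≈ 44.6 cfs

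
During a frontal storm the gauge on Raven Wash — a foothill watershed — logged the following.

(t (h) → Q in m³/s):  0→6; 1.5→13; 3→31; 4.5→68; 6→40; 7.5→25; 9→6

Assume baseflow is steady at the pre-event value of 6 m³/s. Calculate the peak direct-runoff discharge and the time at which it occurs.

Q_p = 62.0 m³/s at t = 4.5 h

Subtracting baseflow gives direct-runoff ordinates: 0.0, 7.0, 25.0, 62.0, 34.0, 19.0, 0.0 m³/s.
The maximum is 62.0 m³/s, occurring at the reading for t = 4.5 h.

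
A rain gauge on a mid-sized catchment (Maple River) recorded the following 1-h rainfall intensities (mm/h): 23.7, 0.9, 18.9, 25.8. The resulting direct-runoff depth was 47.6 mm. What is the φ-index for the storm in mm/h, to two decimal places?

φ ≈ 6.93 mm/h

Only the 3 blocks with intensity above φ contribute runoff: 23.7, 18.9, 25.8 mm/h.
Σ(I−φ)·Δt = d  ⇒  (23.7+18.9+25.8 − 3φ)·1 = 47.6
φ = (68.40 − 47.6/1) / 3 = 6.93 mm/h.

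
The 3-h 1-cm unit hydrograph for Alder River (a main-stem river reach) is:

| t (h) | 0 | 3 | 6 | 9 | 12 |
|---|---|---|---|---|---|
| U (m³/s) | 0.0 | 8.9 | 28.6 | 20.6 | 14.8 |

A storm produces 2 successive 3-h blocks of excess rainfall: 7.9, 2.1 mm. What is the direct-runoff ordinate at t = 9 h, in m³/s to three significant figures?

By discrete convolution, Q_j = Σ (P_i / 10 mm) · U_{j−i}.
At t = 9 h (j=3): Q = (7.9/10)·20.6 + (2.1/10)·28.6 = 22.3 m³/s.

Q ≈ 22.3 m³/s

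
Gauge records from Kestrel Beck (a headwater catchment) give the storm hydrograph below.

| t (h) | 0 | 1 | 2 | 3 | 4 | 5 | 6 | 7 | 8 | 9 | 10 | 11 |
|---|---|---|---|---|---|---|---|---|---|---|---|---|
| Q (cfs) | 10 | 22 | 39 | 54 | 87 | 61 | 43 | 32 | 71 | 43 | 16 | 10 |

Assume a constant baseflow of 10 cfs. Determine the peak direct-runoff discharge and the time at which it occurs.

Subtracting baseflow gives direct-runoff ordinates: 0.0, 12.0, 29.0, 44.0, 77.0, 51.0, 33.0, 22.0, 61.0, 33.0, 6.0, 0.0 cfs.
The maximum is 77.0 cfs, occurring at the reading for t = 4 h.

Q_p = 77.0 cfs at t = 4 h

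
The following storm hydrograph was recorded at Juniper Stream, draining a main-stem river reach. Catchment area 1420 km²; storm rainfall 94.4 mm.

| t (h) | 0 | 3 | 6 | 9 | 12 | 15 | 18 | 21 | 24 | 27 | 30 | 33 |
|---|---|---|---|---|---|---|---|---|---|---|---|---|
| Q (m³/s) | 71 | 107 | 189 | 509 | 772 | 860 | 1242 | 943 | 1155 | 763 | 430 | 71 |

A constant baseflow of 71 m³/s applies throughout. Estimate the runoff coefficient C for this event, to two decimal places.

ΣQ_DR = 6260 m³/s; V = ΣQ_DR·Δt = 6.761 × 10^7 m³.
Runoff depth d = V / A = 47.61 mm.
C = d / P = 47.61 / 94.4 = 0.50.

C ≈ 0.50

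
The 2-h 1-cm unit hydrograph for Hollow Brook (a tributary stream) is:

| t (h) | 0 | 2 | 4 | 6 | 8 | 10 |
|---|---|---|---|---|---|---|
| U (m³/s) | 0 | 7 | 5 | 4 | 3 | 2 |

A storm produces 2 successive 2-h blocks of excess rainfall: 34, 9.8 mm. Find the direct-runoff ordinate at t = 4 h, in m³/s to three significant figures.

Q ≈ 23.9 m³/s

By discrete convolution, Q_j = Σ (P_i / 10 mm) · U_{j−i}.
At t = 4 h (j=2): Q = (34/10)·5 + (9.8/10)·7 = 23.9 m³/s.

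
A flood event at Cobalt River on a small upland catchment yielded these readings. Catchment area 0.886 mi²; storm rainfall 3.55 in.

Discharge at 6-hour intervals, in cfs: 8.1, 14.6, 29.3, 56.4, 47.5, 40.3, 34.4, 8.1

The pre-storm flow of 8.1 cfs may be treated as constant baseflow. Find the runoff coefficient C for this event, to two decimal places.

C ≈ 0.51

ΣQ_DR = 173.9 cfs; V = ΣQ_DR·Δt = 3.756 × 10^6 ft³.
Runoff depth d = V / A = 1.825 in.
C = d / P = 1.825 / 3.55 = 0.51.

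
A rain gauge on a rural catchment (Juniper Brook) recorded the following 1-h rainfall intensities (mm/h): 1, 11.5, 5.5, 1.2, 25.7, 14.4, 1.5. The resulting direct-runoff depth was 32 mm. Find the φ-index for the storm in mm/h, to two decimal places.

Only the 3 blocks with intensity above φ contribute runoff: 11.5, 25.7, 14.4 mm/h.
Σ(I−φ)·Δt = d  ⇒  (11.5+25.7+14.4 − 3φ)·1 = 32
φ = (51.60 − 32/1) / 3 = 6.53 mm/h.

φ ≈ 6.53 mm/h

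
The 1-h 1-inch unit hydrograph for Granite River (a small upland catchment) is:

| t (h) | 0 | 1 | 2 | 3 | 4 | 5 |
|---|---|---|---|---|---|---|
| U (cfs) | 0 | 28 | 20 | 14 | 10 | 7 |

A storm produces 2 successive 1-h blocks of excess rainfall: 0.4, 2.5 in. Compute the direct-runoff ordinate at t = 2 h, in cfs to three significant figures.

Q ≈ 78.0 cfs

By discrete convolution, Q_j = Σ (P_i / 1 in) · U_{j−i}.
At t = 2 h (j=2): Q = (0.4/1)·20 + (2.5/1)·28 = 78.0 cfs.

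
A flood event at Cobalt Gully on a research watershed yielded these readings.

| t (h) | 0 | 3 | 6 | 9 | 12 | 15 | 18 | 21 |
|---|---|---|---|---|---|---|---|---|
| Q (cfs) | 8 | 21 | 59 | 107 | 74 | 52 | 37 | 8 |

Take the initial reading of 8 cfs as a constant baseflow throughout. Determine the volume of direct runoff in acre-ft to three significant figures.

Direct-runoff ordinates (Q − Q_b): 0.0, 13.0, 51.0, 99.0, 66.0, 44.0, 29.0, 0.0 cfs.
ΣQ_DR = 302.0 cfs.
With Δt = 3 h = 10800 s, V = ΣQ_DR · Δt = 302.0 × 10800 = 3.26 × 10^6 ft³ = 74.9 acre-ft.

V ≈ 74.9 acre-ft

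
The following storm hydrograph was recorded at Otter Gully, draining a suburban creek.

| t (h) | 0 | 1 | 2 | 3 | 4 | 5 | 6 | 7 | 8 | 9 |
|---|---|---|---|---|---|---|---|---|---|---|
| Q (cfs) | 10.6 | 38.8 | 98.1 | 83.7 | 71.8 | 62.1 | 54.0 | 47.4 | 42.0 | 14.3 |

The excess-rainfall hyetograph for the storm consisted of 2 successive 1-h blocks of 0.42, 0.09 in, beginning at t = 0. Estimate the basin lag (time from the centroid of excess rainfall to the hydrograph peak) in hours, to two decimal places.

t_L ≈ 1.32 h

Centroid of excess rainfall: t_c = Σ P_i·t̄_i / ΣP_i = 0.6765 h (block centres at 0.5, 1.5 h).
Hydrograph peak occurs at t = 2 h, so basin lag t_L = 2 − 0.6765 = 1.32 h.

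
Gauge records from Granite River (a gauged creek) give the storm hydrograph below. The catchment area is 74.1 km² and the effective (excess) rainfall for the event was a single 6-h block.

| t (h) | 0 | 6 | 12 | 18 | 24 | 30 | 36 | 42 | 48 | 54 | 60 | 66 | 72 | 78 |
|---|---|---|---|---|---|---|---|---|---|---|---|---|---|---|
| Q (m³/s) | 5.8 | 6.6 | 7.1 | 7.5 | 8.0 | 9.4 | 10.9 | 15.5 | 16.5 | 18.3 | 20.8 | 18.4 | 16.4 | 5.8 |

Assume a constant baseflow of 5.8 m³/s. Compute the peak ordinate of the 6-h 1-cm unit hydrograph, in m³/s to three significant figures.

Direct runoff: 0.0, 0.8, 1.3, 1.7, 2.2, 3.6, 5.1, 9.7, 10.7, 12.5, 15.0, 12.6, 10.6, 0.0 m³/s; ΣQ_DR = 85.80 m³/s, peak = 15.0 m³/s.
Runoff depth d = ΣQ_DR·Δt / A = 85.80 × 21600 / (74.1 km²) = 25.01 mm.
The 1-cm UH is the DRH scaled by (10 mm)/d, so U_p = 15.0 × 10/25.01 = 6.00 m³/s.

U_p ≈ 6.00 m³/s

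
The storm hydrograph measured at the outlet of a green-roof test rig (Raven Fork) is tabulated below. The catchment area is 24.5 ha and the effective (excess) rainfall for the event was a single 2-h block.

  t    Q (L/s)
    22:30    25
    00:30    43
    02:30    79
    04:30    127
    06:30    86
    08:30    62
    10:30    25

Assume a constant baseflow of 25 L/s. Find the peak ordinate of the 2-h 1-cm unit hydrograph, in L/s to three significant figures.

U_p ≈ 128 L/s

Direct runoff: 0.0, 18.0, 54.0, 102.0, 61.0, 37.0, 0.0 L/s; ΣQ_DR = 272.0 L/s, peak = 102.0 L/s.
Runoff depth d = ΣQ_DR·Δt / A = 272.0 × 7200 / (24.5 ha) = 7.993 mm.
The 1-cm UH is the DRH scaled by (10 mm)/d, so U_p = 102.0 × 10/7.993 = 128 L/s.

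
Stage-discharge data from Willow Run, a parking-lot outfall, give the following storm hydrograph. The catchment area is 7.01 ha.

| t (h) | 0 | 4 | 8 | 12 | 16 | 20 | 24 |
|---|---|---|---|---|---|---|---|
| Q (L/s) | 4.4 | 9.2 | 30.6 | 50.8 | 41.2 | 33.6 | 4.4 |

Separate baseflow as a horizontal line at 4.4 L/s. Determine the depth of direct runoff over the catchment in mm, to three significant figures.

Direct runoff: 0.0, 4.8, 26.2, 46.4, 36.8, 29.2, 0.0 L/s; ΣQ_DR = 143.4 L/s.
V = ΣQ_DR · Δt = 143.4 × 14400 s = 2.065 × 10^6 L.
Over A = 7.01 ha, depth = V / A = 29.5 mm.

d ≈ 29.5 mm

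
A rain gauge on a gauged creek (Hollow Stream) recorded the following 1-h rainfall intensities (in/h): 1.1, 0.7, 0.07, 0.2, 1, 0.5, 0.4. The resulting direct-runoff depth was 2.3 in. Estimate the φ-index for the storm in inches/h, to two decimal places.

φ ≈ 0.28 in/h

Only the 5 blocks with intensity above φ contribute runoff: 1.1, 0.7, 1, 0.5, 0.4 in/h.
Σ(I−φ)·Δt = d  ⇒  (1.1+0.7+1+0.5+0.4 − 5φ)·1 = 2.3
φ = (3.700 − 2.3/1) / 5 = 0.28 in/h.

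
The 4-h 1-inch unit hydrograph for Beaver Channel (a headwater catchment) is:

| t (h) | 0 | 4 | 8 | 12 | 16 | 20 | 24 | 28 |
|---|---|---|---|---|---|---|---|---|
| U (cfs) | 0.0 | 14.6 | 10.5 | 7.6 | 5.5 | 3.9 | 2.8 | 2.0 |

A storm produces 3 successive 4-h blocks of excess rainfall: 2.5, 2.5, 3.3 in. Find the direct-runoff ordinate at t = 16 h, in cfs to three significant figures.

Q ≈ 67.4 cfs

By discrete convolution, Q_j = Σ (P_i / 1 in) · U_{j−i}.
At t = 16 h (j=4): Q = (2.5/1)·5.5 + (2.5/1)·7.6 + (3.3/1)·10.5 = 67.4 cfs.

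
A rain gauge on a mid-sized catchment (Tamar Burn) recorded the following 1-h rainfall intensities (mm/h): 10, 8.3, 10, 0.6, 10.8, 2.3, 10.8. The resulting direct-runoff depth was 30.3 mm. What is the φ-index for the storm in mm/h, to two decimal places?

Only the 5 blocks with intensity above φ contribute runoff: 10, 8.3, 10, 10.8, 10.8 mm/h.
Σ(I−φ)·Δt = d  ⇒  (10+8.3+10+10.8+10.8 − 5φ)·1 = 30.3
φ = (49.90 − 30.3/1) / 5 = 3.92 mm/h.

φ ≈ 3.92 mm/h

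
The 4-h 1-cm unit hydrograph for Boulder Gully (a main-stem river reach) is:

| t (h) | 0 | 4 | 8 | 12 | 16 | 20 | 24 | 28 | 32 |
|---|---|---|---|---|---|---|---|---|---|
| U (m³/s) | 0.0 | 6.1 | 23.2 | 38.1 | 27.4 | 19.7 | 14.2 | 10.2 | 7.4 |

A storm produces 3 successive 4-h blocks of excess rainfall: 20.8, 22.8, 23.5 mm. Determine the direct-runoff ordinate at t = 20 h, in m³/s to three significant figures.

Q ≈ 193 m³/s

By discrete convolution, Q_j = Σ (P_i / 10 mm) · U_{j−i}.
At t = 20 h (j=5): Q = (20.8/10)·19.7 + (22.8/10)·27.4 + (23.5/10)·38.1 = 193 m³/s.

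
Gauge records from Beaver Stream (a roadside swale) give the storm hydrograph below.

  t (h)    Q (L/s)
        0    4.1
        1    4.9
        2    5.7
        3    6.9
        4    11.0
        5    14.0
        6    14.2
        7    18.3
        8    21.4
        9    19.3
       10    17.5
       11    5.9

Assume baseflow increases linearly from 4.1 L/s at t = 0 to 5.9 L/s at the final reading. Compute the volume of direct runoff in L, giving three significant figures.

Direct-runoff ordinates (Q − Q_b): 0.00, 0.64, 1.27, 2.31, 6.25, 9.08, 9.12, 13.05, 15.99, 13.73, 11.76, 0.00 L/s.
ΣQ_DR = 83.20 L/s.
With Δt = 1 h = 3600 s, V = ΣQ_DR · Δt = 83.20 × 3600 = 3.00 × 10^5 L.

V ≈ 3.00 × 10^5 L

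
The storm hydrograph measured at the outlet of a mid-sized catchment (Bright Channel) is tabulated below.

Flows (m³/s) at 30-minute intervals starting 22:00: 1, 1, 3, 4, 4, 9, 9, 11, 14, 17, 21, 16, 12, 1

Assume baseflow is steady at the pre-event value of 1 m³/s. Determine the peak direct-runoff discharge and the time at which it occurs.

Subtracting baseflow gives direct-runoff ordinates: 0.0, 0.0, 2.0, 3.0, 3.0, 8.0, 8.0, 10.0, 13.0, 16.0, 20.0, 15.0, 11.0, 0.0 m³/s.
The maximum is 20.0 m³/s, occurring at the reading for t = 03:00.

Q_p = 20.0 m³/s at t = 03:00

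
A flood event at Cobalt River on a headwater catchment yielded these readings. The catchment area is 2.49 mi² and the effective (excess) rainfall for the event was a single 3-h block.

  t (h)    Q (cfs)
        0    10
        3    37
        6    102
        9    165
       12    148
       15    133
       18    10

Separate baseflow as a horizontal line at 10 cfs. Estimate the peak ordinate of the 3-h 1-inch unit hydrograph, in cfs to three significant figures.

Direct runoff: 0.0, 27.0, 92.0, 155.0, 138.0, 123.0, 0.0 cfs; ΣQ_DR = 535.0 cfs, peak = 155.0 cfs.
Runoff depth d = ΣQ_DR·Δt / A = 535.0 × 10800 / (2.49 mi²) = 0.9988 in.
The 1-inch UH is the DRH scaled by (1 in)/d, so U_p = 155.0 × 1/0.9988 = 155 cfs.

U_p ≈ 155 cfs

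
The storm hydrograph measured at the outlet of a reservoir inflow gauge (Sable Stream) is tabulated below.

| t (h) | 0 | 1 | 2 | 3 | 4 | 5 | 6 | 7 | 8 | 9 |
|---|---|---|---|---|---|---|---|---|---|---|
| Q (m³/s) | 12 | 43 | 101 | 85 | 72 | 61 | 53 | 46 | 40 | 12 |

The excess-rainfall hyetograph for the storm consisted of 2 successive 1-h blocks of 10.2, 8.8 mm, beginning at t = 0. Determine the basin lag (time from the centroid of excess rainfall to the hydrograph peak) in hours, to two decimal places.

t_L ≈ 1.04 h

Centroid of excess rainfall: t_c = Σ P_i·t̄_i / ΣP_i = 0.9632 h (block centres at 0.5, 1.5 h).
Hydrograph peak occurs at t = 2 h, so basin lag t_L = 2 − 0.9632 = 1.04 h.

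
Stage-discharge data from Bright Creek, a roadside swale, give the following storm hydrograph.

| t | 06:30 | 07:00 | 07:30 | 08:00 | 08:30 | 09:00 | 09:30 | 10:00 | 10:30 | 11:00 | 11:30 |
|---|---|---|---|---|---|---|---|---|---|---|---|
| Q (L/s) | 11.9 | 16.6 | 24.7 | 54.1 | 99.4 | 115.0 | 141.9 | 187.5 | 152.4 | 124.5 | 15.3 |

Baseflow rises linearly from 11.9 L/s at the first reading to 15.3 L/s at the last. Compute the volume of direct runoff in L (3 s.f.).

V ≈ 1.43 × 10^6 L

Direct-runoff ordinates (Q − Q_b): 0.00, 4.36, 12.12, 41.18, 86.14, 101.40, 127.96, 173.22, 137.78, 109.54, 0.00 L/s.
ΣQ_DR = 793.7 L/s.
With Δt = 0.5 h = 1800 s, V = ΣQ_DR · Δt = 793.7 × 1800 = 1.43 × 10^6 L.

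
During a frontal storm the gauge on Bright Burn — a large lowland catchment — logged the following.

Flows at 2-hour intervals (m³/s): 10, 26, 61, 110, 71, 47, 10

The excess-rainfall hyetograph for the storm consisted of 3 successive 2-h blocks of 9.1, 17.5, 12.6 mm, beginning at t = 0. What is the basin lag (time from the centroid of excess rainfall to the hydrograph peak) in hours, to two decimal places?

Centroid of excess rainfall: t_c = Σ P_i·t̄_i / ΣP_i = 3.1786 h (block centres at 1, 3, 5 h).
Hydrograph peak occurs at t = 6 h, so basin lag t_L = 6 − 3.1786 = 2.82 h.

t_L ≈ 2.82 h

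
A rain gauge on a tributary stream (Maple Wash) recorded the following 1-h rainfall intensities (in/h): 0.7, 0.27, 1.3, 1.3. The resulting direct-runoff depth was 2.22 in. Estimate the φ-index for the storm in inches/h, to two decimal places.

φ ≈ 0.36 in/h

Only the 3 blocks with intensity above φ contribute runoff: 0.7, 1.3, 1.3 in/h.
Σ(I−φ)·Δt = d  ⇒  (0.7+1.3+1.3 − 3φ)·1 = 2.22
φ = (3.300 − 2.22/1) / 3 = 0.36 in/h.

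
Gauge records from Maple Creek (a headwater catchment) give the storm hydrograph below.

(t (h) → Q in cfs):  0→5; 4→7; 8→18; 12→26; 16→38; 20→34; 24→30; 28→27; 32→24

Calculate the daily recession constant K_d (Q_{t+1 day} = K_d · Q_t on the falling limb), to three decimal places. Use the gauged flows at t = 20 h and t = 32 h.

Between t = 20 h and t = 32 h the flow falls from 34 to 24 cfs over 3×4 h = 12 h.
Per-interval ratio K = (24/34)^(1/3) = 0.8904; K_d = K^(24/4) = 0.498.

K_d ≈ 0.498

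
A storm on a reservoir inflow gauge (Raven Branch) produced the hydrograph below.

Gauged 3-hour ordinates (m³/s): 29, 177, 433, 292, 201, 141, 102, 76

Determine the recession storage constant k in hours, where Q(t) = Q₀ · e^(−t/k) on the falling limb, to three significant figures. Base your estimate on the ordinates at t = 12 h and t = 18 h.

k ≈ 8.85 h

On the falling limb, Q drops from 201 to 102 m³/s between t = 12 h and t = 18 h (Δt = 6 h).
k = −Δt / ln(Q₂/Q₁) = −6 / ln(102/201) = 8.85 h.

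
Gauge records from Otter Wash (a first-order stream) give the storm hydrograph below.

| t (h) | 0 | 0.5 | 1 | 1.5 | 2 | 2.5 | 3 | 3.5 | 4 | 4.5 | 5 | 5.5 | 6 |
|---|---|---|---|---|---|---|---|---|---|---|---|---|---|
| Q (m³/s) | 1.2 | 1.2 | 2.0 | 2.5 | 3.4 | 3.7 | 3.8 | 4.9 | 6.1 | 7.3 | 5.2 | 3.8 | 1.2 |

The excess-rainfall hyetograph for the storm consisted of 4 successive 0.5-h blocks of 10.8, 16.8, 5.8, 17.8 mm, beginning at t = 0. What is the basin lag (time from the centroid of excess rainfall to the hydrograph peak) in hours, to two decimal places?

t_L ≈ 3.45 h

Centroid of excess rainfall: t_c = Σ P_i·t̄_i / ΣP_i = 1.0488 h (block centres at 0.25, 0.75, 1.25, 1.75 h).
Hydrograph peak occurs at t = 4.5 h, so basin lag t_L = 4.5 − 1.0488 = 3.45 h.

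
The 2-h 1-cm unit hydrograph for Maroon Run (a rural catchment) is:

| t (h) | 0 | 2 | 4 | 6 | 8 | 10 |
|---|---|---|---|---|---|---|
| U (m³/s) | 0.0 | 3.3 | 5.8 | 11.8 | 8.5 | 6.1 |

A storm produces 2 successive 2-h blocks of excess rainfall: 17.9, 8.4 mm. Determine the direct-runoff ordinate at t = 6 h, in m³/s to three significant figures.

Q ≈ 26.0 m³/s

By discrete convolution, Q_j = Σ (P_i / 10 mm) · U_{j−i}.
At t = 6 h (j=3): Q = (17.9/10)·11.8 + (8.4/10)·5.8 = 26.0 m³/s.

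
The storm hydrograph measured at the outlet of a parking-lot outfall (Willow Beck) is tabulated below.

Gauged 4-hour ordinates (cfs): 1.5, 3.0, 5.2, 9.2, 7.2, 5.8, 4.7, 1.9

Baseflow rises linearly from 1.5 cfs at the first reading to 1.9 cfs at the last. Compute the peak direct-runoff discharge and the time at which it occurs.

Subtracting baseflow gives direct-runoff ordinates: 0.00, 1.44, 3.59, 7.53, 5.47, 4.01, 2.86, 0.00 cfs.
The maximum is 7.53 cfs, occurring at the reading for t = 12 h.

Q_p = 7.53 cfs at t = 12 h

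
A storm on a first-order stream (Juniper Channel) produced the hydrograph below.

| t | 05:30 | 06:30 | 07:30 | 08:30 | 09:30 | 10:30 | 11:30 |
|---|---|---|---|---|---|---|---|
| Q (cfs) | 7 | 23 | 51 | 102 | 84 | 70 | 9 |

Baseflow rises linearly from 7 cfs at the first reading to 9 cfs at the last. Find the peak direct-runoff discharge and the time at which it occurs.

Subtracting baseflow gives direct-runoff ordinates: 0.00, 15.67, 43.33, 94.00, 75.67, 61.33, 0.00 cfs.
The maximum is 94.00 cfs, occurring at the reading for t = 08:30.

Q_p = 94.00 cfs at t = 08:30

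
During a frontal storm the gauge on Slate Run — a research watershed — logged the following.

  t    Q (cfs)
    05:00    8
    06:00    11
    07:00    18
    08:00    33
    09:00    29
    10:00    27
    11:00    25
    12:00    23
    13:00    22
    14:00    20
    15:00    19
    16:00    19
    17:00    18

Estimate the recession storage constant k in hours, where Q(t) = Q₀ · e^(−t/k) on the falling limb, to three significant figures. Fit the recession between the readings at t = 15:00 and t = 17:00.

On the falling limb, Q drops from 19 to 18 cfs between t = 15:00 and t = 17:00 (Δt = 2 h).
k = −Δt / ln(Q₂/Q₁) = −2 / ln(18/19) = 37.0 h.

k ≈ 37.0 h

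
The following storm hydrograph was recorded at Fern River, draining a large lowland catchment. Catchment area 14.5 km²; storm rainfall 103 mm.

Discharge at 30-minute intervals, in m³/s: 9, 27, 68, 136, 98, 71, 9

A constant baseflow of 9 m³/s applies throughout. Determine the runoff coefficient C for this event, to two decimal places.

ΣQ_DR = 355.0 m³/s; V = ΣQ_DR·Δt = 6.390 × 10^5 m³.
Runoff depth d = V / A = 44.07 mm.
C = d / P = 44.07 / 103 = 0.43.

C ≈ 0.43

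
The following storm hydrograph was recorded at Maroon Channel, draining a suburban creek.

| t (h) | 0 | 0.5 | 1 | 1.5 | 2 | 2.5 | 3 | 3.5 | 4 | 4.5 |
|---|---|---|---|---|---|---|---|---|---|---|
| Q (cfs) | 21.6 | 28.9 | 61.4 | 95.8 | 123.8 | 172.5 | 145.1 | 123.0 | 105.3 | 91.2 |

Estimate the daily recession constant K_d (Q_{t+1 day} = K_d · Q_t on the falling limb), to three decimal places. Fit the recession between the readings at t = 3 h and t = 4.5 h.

K_d ≈ 0.001

Between t = 3 h and t = 4.5 h the flow falls from 145.1 to 91.2 cfs over 3×0.5 h = 1.5 h.
Per-interval ratio K = (91.2/145.1)^(1/3) = 0.8566; K_d = K^(24/0.5) = 0.001.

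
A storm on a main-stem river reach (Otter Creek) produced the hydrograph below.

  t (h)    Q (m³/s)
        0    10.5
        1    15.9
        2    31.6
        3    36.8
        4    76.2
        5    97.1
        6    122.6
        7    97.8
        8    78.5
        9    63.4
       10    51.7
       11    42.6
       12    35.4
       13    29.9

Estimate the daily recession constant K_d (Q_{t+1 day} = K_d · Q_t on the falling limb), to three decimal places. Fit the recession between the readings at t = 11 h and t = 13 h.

Between t = 11 h and t = 13 h the flow falls from 42.6 to 29.9 m³/s over 2×1 h = 2 h.
Per-interval ratio K = (29.9/42.6)^(1/2) = 0.8378; K_d = K^(24/1) = 0.014.

K_d ≈ 0.014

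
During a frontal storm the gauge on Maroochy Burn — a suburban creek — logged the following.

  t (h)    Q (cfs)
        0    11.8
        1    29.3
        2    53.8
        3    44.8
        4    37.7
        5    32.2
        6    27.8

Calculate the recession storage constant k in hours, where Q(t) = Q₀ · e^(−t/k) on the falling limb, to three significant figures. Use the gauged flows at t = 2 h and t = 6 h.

k ≈ 6.06 h

On the falling limb, Q drops from 53.8 to 27.8 cfs between t = 2 h and t = 6 h (Δt = 4 h).
k = −Δt / ln(Q₂/Q₁) = −4 / ln(27.8/53.8) = 6.06 h.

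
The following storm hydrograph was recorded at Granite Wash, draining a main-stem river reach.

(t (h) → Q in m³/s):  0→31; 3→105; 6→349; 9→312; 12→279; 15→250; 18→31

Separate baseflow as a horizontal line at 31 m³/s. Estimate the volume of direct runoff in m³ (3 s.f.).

V ≈ 1.23 × 10^7 m³

Direct-runoff ordinates (Q − Q_b): 0.0, 74.0, 318.0, 281.0, 248.0, 219.0, 0.0 m³/s.
ΣQ_DR = 1140 m³/s.
With Δt = 3 h = 10800 s, V = ΣQ_DR · Δt = 1140 × 10800 = 1.23 × 10^7 m³.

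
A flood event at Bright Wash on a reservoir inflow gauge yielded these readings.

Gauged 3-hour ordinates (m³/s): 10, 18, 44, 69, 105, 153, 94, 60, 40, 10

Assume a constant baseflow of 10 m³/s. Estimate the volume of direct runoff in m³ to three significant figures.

V ≈ 5.43 × 10^6 m³

Direct-runoff ordinates (Q − Q_b): 0.0, 8.0, 34.0, 59.0, 95.0, 143.0, 84.0, 50.0, 30.0, 0.0 m³/s.
ΣQ_DR = 503.0 m³/s.
With Δt = 3 h = 10800 s, V = ΣQ_DR · Δt = 503.0 × 10800 = 5.43 × 10^6 m³.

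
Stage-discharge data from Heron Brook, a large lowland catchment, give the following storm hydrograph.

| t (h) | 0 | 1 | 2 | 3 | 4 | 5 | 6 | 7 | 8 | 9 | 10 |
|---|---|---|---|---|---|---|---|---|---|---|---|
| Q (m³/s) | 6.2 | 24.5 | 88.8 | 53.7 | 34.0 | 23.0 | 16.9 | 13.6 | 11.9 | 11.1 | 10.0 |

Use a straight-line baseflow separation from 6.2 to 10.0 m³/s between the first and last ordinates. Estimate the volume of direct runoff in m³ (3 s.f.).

Direct-runoff ordinates (Q − Q_b): 0.00, 17.92, 81.84, 46.36, 26.28, 14.90, 8.42, 4.74, 2.66, 1.48, 0.00 m³/s.
ΣQ_DR = 204.6 m³/s.
With Δt = 1 h = 3600 s, V = ΣQ_DR · Δt = 204.6 × 3600 = 7.37 × 10^5 m³.

V ≈ 7.37 × 10^5 m³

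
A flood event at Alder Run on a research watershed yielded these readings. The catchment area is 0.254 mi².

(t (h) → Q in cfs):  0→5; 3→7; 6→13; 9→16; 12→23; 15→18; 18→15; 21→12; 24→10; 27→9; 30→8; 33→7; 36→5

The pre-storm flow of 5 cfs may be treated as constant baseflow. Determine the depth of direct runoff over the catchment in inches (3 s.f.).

Direct runoff: 0.0, 2.0, 8.0, 11.0, 18.0, 13.0, 10.0, 7.0, 5.0, 4.0, 3.0, 2.0, 0.0 cfs; ΣQ_DR = 83.00 cfs.
V = ΣQ_DR · Δt = 83.00 × 10800 s = 8.964 × 10^5 ft³.
Over A = 0.254 mi², depth = V / A = 1.52 in.

d ≈ 1.52 in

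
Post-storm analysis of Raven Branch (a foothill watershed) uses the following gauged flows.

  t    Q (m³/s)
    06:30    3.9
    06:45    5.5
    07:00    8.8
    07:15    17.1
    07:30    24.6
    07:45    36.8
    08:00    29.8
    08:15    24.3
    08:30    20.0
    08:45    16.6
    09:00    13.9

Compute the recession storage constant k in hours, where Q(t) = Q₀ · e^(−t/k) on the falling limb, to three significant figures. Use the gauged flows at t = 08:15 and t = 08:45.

k ≈ 1.31 h

On the falling limb, Q drops from 24.3 to 16.6 m³/s between t = 08:15 and t = 08:45 (Δt = 0.5 h).
k = −Δt / ln(Q₂/Q₁) = −0.5 / ln(16.6/24.3) = 1.31 h.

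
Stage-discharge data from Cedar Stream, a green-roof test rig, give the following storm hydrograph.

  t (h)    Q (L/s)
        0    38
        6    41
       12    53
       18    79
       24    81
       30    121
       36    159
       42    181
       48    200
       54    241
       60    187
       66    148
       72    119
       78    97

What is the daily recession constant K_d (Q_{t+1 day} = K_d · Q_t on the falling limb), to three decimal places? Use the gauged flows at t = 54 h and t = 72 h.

K_d ≈ 0.390

Between t = 54 h and t = 72 h the flow falls from 241 to 119 L/s over 3×6 h = 18 h.
Per-interval ratio K = (119/241)^(1/3) = 0.7904; K_d = K^(24/6) = 0.390.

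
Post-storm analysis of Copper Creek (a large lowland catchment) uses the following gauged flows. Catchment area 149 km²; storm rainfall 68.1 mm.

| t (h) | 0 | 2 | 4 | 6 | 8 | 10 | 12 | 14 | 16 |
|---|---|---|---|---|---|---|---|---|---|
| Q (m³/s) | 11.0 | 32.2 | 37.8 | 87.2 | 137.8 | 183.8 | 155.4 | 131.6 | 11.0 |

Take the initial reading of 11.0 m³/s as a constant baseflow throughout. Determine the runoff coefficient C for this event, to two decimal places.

C ≈ 0.49

ΣQ_DR = 688.8 m³/s; V = ΣQ_DR·Δt = 4.959 × 10^6 m³.
Runoff depth d = V / A = 33.28 mm.
C = d / P = 33.28 / 68.1 = 0.49.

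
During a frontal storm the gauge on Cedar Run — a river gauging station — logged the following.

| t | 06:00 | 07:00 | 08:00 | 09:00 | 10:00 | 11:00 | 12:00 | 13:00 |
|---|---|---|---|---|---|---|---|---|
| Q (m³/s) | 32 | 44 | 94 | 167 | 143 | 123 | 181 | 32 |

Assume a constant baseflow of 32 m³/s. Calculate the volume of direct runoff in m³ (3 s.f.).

Direct-runoff ordinates (Q − Q_b): 0.0, 12.0, 62.0, 135.0, 111.0, 91.0, 149.0, 0.0 m³/s.
ΣQ_DR = 560.0 m³/s.
With Δt = 1 h = 3600 s, V = ΣQ_DR · Δt = 560.0 × 3600 = 2.02 × 10^6 m³.

V ≈ 2.02 × 10^6 m³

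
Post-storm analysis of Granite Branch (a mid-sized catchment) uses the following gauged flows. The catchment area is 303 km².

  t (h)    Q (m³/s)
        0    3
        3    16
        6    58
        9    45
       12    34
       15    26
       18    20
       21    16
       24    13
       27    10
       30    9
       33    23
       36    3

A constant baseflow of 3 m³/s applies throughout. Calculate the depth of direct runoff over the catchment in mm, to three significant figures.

d ≈ 8.45 mm

Direct runoff: 0.0, 13.0, 55.0, 42.0, 31.0, 23.0, 17.0, 13.0, 10.0, 7.0, 6.0, 20.0, 0.0 m³/s; ΣQ_DR = 237.0 m³/s.
V = ΣQ_DR · Δt = 237.0 × 10800 s = 2.560 × 10^6 m³.
Over A = 303 km², depth = V / A = 8.45 mm.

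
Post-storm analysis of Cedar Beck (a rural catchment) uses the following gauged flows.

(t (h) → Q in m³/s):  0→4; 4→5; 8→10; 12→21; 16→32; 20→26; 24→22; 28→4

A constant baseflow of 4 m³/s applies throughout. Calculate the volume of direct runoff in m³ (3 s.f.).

V ≈ 1.32 × 10^6 m³

Direct-runoff ordinates (Q − Q_b): 0.0, 1.0, 6.0, 17.0, 28.0, 22.0, 18.0, 0.0 m³/s.
ΣQ_DR = 92.00 m³/s.
With Δt = 4 h = 14400 s, V = ΣQ_DR · Δt = 92.00 × 14400 = 1.32 × 10^6 m³.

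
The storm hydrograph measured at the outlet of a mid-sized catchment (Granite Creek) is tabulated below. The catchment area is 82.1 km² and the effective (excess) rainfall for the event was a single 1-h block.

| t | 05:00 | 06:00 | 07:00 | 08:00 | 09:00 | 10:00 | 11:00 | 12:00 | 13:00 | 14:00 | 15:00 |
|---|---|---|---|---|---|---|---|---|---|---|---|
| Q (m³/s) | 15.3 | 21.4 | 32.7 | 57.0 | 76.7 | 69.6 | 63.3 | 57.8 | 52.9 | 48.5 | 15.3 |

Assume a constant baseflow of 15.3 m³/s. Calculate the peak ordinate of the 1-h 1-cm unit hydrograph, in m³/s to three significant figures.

U_p ≈ 40.9 m³/s

Direct runoff: 0.0, 6.1, 17.4, 41.7, 61.4, 54.3, 48.0, 42.5, 37.6, 33.2, 0.0 m³/s; ΣQ_DR = 342.2 m³/s, peak = 61.4 m³/s.
Runoff depth d = ΣQ_DR·Δt / A = 342.2 × 3600 / (82.1 km²) = 15.01 mm.
The 1-cm UH is the DRH scaled by (10 mm)/d, so U_p = 61.4 × 10/15.01 = 40.9 m³/s.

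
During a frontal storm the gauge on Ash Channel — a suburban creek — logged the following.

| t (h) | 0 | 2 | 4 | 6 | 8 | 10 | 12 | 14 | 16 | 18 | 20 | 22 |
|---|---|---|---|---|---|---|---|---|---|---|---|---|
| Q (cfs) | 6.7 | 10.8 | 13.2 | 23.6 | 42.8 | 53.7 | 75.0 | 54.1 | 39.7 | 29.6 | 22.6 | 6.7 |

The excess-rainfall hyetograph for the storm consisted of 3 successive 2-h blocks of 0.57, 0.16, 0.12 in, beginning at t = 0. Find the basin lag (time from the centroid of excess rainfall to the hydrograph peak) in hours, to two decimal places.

t_L ≈ 10.06 h

Centroid of excess rainfall: t_c = Σ P_i·t̄_i / ΣP_i = 1.9412 h (block centres at 1, 3, 5 h).
Hydrograph peak occurs at t = 12 h, so basin lag t_L = 12 − 1.9412 = 10.06 h.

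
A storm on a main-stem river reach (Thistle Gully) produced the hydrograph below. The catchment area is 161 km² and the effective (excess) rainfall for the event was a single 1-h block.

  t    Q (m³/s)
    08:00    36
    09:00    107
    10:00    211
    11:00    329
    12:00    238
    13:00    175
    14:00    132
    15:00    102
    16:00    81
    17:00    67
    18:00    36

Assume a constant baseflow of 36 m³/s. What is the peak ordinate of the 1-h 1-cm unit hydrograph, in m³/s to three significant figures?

Direct runoff: 0.0, 71.0, 175.0, 293.0, 202.0, 139.0, 96.0, 66.0, 45.0, 31.0, 0.0 m³/s; ΣQ_DR = 1118 m³/s, peak = 293.0 m³/s.
Runoff depth d = ΣQ_DR·Δt / A = 1118 × 3600 / (161 km²) = 25.00 mm.
The 1-cm UH is the DRH scaled by (10 mm)/d, so U_p = 293.0 × 10/25.00 = 117 m³/s.

U_p ≈ 117 m³/s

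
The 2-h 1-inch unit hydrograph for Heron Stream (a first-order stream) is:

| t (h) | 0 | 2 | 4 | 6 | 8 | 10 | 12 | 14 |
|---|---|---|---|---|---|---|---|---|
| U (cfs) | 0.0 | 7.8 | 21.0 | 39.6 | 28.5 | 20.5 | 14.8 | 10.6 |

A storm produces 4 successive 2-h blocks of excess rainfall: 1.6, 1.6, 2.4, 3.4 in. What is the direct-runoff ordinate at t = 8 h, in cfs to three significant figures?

Q ≈ 186 cfs

By discrete convolution, Q_j = Σ (P_i / 1 in) · U_{j−i}.
At t = 8 h (j=4): Q = (1.6/1)·28.5 + (1.6/1)·39.6 + (2.4/1)·21.0 + (3.4/1)·7.8 = 186 cfs.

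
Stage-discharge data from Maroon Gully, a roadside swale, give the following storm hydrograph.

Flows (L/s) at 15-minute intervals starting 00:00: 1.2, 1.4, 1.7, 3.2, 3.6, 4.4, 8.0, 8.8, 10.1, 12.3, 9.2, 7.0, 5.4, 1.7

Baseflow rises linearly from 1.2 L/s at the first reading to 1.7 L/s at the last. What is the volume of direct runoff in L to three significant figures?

Direct-runoff ordinates (Q − Q_b): 0.00, 0.16, 0.42, 1.88, 2.25, 3.01, 6.57, 7.33, 8.59, 10.75, 7.62, 5.38, 3.74, 0.00 L/s.
ΣQ_DR = 57.70 L/s.
With Δt = 0.25 h = 900 s, V = ΣQ_DR · Δt = 57.70 × 900 = 51900 L.

V ≈ 51900 L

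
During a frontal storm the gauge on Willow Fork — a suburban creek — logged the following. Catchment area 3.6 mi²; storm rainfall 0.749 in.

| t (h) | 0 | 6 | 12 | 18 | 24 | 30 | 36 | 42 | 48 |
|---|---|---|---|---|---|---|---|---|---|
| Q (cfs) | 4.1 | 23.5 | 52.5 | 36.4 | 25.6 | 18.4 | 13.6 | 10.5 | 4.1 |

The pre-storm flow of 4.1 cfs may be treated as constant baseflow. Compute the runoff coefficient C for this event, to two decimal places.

C ≈ 0.52

ΣQ_DR = 151.8 cfs; V = ΣQ_DR·Δt = 3.279 × 10^6 ft³.
Runoff depth d = V / A = 0.3920 in.
C = d / P = 0.3920 / 0.749 = 0.52.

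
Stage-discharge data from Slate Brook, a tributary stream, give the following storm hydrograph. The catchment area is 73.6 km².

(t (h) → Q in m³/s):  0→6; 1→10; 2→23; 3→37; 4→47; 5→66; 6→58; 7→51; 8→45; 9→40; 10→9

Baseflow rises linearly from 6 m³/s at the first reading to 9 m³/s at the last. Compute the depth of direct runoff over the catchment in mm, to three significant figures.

Direct runoff: 0.00, 3.70, 16.40, 30.10, 39.80, 58.50, 50.20, 42.90, 36.60, 31.30, 0.00 m³/s; ΣQ_DR = 309.5 m³/s.
V = ΣQ_DR · Δt = 309.5 × 3600 s = 1.114 × 10^6 m³.
Over A = 73.6 km², depth = V / A = 15.1 mm.

d ≈ 15.1 mm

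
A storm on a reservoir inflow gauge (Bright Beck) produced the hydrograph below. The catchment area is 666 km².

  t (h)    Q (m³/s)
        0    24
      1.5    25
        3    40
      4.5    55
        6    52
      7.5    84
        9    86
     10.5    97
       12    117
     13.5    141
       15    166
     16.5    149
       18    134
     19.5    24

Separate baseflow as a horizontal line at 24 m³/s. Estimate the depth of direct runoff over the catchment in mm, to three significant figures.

d ≈ 6.96 mm

Direct runoff: 0.0, 1.0, 16.0, 31.0, 28.0, 60.0, 62.0, 73.0, 93.0, 117.0, 142.0, 125.0, 110.0, 0.0 m³/s; ΣQ_DR = 858.0 m³/s.
V = ΣQ_DR · Δt = 858.0 × 5400 s = 4.633 × 10^6 m³.
Over A = 666 km², depth = V / A = 6.96 mm.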